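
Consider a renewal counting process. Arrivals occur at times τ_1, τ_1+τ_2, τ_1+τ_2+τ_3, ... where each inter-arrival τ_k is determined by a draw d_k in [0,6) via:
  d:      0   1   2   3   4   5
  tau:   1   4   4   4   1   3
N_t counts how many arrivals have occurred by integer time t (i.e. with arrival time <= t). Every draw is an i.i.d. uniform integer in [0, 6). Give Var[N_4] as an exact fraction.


Inter-arrival values over d=0..5: [1, 4, 4, 4, 1, 3]
Each d has probability 1/6, so the pmf of τ is: f(1) = 1/3, f(3) = 1/6, f(4) = 1/2
Let p_n(j) = P(N_n = j), with p_0 = [1]. Condition on τ_1: p_n(0) = P(τ > n), and for j >= 1, p_n(j) = Σ_{k<=n} f(k)·p_{n−k}(j−1)
p_1 = [2/3, 1/3]  (j = 0..1)
p_2 = [2/3, 2/9, 1/9]  (j = 0..2)
p_3 = [1/2, 7/18, 2/27, 1/27]  (j = 0..3)
p_4 = [0, 7/9, 5/27, 2/81, 1/81]  (j = 0..4)
E[N_4] = Σ j·p_4(j) = 103/81;  E[N_4²] = Σ j²·p_4(j) = 157/81
Var[N_4] = 157/81 − (103/81)² = 2108/6561

2108/6561


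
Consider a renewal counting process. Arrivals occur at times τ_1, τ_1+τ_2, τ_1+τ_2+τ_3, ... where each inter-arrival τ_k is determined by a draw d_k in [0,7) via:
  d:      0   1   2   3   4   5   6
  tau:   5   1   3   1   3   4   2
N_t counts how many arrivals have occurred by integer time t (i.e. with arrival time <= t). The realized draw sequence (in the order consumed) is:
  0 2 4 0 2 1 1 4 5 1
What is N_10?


draw d_1=0: τ_1=5, arrival time A_1=5
draw d_2=2: τ_2=3, arrival time A_2=8
draw d_3=4: τ_3=3, arrival time A_3=11
draw d_4=0: τ_4=5, arrival time A_4=16
draw d_5=2: τ_5=3, arrival time A_5=19
draw d_6=1: τ_6=1, arrival time A_6=20
draw d_7=1: τ_7=1, arrival time A_7=21
draw d_8=4: τ_8=3, arrival time A_8=24
draw d_9=5: τ_9=4, arrival time A_9=28
draw d_10=1: τ_10=1, arrival time A_10=29
N_t over t=0..10: 0:0 1:0 2:0 3:0 4:0 5:1 6:1 7:1 8:2 9:2 10:2

2


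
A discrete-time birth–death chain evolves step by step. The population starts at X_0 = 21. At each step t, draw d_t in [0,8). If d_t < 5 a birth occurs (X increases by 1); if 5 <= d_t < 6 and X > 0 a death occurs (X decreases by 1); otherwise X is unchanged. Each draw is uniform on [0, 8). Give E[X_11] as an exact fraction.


X can drop by at most 1 per step and X_0 = 21 > T = 11, so X_t >= 21 − t >= 10 > 0 for every t <= 11: the floor at 0 (the 'and X > 0' condition) never binds. Hence X_11 = X_0 + Σ_{t<11} Y_t with i.i.d. increments Y_t = y(d_t) ∈ {+1, −1, 0}.
Outcome values over d=0..7: [1, 1, 1, 1, 1, -1, 0, 0]
Σy = 4, Σy² = 6, M = 8
μ = 4/8 = 1/2,  σ² = 6/8 − (1/2)² = 1/2
E[X_11] = 21 + 11·(1/2) = 53/2

53/2


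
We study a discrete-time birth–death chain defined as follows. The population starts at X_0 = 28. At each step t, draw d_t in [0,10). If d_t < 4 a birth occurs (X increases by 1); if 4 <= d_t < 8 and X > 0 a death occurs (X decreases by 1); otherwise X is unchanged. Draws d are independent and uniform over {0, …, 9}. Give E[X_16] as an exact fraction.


28

X can drop by at most 1 per step and X_0 = 28 > T = 16, so X_t >= 28 − t >= 12 > 0 for every t <= 16: the floor at 0 (the 'and X > 0' condition) never binds. Hence X_16 = X_0 + Σ_{t<16} Y_t with i.i.d. increments Y_t = y(d_t) ∈ {+1, −1, 0}.
Outcome values over d=0..9: [1, 1, 1, 1, -1, -1, -1, -1, 0, 0]
Σy = 0, Σy² = 8, M = 10
μ = 0/10 = 0,  σ² = 8/10 − (0)² = 4/5
E[X_16] = 28 + 16·(0) = 28


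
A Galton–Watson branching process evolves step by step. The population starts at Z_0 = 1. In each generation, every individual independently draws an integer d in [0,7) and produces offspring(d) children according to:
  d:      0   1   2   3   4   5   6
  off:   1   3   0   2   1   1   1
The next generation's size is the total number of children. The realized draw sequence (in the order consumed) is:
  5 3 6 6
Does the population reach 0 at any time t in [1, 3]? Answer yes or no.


gen 0: Z_0=1, draws=[5], offspring=[1], Z_1=1
gen 1: Z_1=1, draws=[3], offspring=[2], Z_2=2
gen 2: Z_2=2, draws=[6, 6], offspring=[1, 1], Z_3=2

no


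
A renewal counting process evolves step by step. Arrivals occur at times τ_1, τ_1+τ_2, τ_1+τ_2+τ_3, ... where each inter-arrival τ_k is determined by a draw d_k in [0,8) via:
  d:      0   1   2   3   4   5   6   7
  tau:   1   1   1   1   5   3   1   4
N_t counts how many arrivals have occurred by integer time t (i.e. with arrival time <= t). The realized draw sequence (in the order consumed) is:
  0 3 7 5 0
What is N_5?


2

draw d_1=0: τ_1=1, arrival time A_1=1
draw d_2=3: τ_2=1, arrival time A_2=2
draw d_3=7: τ_3=4, arrival time A_3=6
draw d_4=5: τ_4=3, arrival time A_4=9
draw d_5=0: τ_5=1, arrival time A_5=10
N_t over t=0..5: 0:0 1:1 2:2 3:2 4:2 5:2


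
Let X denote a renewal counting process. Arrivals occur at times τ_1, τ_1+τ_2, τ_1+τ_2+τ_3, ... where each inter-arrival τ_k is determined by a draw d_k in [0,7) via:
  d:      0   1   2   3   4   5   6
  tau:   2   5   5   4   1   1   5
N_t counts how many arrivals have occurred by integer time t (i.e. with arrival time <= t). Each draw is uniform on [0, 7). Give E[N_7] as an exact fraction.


1636805/823543

Inter-arrival values over d=0..6: [2, 5, 5, 4, 1, 1, 5]
Each d has probability 1/7, so the pmf of τ is: f(1) = 2/7, f(2) = 1/7, f(4) = 1/7, f(5) = 3/7
Renewal equation for m(n) = E[N_n]: condition on τ_1 = k (if k <= n, one arrival plus a fresh copy on the remaining n−k steps): m(n) = F(n) + Σ_{k<=n} f(k)·m(n−k), where F(n) = P(τ <= n) and m(0) = 0
m(1) = F(1) = 2/7
m(2) = F(2) + f(1)·m(1) = 3/7 + 2/7·2/7 = 25/49
m(3) = F(3) + f(1)·m(2) + f(2)·m(1) = 3/7 + 2/7·25/49 + 1/7·2/7 = 211/343
m(4) = F(4) + f(1)·m(3) + f(2)·m(2) = 4/7 + 2/7·211/343 + 1/7·25/49 = 1969/2401
m(5) = F(5) + f(1)·m(4) + f(2)·m(3) + f(4)·m(1) = 1 + 2/7·1969/2401 + 1/7·211/343 + 1/7·2/7 = 22908/16807
m(6) = F(6) + f(1)·m(5) + f(2)·m(4) + f(4)·m(2) + f(5)·m(1) = 1 + 2/7·22908/16807 + 1/7·1969/2401 + 1/7·25/49 + 3/7·2/7 = 200229/117649
m(7) = F(7) + f(1)·m(6) + f(2)·m(5) + f(4)·m(3) + f(5)·m(2) = 1 + 2/7·200229/117649 + 1/7·22908/16807 + 1/7·211/343 + 3/7·25/49 = 1636805/823543
E[N_7] = m(7) = 1636805/823543


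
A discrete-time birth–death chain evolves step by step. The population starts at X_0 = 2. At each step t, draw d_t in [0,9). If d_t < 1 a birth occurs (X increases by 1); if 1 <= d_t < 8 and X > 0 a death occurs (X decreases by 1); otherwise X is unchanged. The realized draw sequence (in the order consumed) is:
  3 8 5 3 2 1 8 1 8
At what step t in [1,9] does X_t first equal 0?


t=0: X=2, d=3 → death, X_1=1
t=1: X=1, d=8 → hold, X_2=1
t=2: X=1, d=5 → death, X_3=0
t=3: X=0, d=3 → hold, X_4=0
t=4: X=0, d=2 → hold, X_5=0
t=5: X=0, d=1 → hold, X_6=0
t=6: X=0, d=8 → hold, X_7=0
t=7: X=0, d=1 → hold, X_8=0
t=8: X=0, d=8 → hold, X_9=0

3


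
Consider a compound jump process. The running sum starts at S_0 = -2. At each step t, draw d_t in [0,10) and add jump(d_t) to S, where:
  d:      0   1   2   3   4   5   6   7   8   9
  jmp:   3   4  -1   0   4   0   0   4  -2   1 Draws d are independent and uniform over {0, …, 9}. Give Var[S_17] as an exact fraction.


Outcome values over d=0..9: [3, 4, -1, 0, 4, 0, 0, 4, -2, 1]
Σy = 13, Σy² = 63, M = 10
μ = 13/10 = 13/10,  σ² = 63/10 − (13/10)² = 461/100
Independent increments: Var[S_17] = 17·σ² = 17·(461/100) = 7837/100

7837/100


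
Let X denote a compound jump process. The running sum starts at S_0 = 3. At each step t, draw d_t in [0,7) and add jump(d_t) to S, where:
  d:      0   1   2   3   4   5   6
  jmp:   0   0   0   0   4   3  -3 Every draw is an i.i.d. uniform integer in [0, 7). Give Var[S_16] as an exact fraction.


3552/49

Outcome values over d=0..6: [0, 0, 0, 0, 4, 3, -3]
Σy = 4, Σy² = 34, M = 7
μ = 4/7 = 4/7,  σ² = 34/7 − (4/7)² = 222/49
Independent increments: Var[S_16] = 16·σ² = 16·(222/49) = 3552/49


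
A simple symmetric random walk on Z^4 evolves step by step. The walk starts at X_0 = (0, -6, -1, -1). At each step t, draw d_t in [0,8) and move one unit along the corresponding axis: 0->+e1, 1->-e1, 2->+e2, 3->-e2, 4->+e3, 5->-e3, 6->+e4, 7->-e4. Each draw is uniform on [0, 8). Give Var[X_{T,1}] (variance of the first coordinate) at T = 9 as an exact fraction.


9/4

Outcome values over d=0..7: [1, -1, 0, 0, 0, 0, 0, 0]
Σy = 0, Σy² = 2, M = 8
μ = 0/8 = 0,  σ² = 2/8 − (0)² = 1/4
Independent increments: Var[X_9] = 9·σ² = 9·(1/4) = 9/4


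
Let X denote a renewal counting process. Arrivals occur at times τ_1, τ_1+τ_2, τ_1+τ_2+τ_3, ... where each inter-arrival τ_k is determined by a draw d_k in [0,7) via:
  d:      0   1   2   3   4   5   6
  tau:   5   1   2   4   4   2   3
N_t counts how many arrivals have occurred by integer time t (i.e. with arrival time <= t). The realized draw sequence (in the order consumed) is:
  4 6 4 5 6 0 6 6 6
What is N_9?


draw d_1=4: τ_1=4, arrival time A_1=4
draw d_2=6: τ_2=3, arrival time A_2=7
draw d_3=4: τ_3=4, arrival time A_3=11
draw d_4=5: τ_4=2, arrival time A_4=13
draw d_5=6: τ_5=3, arrival time A_5=16
draw d_6=0: τ_6=5, arrival time A_6=21
draw d_7=6: τ_7=3, arrival time A_7=24
draw d_8=6: τ_8=3, arrival time A_8=27
draw d_9=6: τ_9=3, arrival time A_9=30
N_t over t=0..9: 0:0 1:0 2:0 3:0 4:1 5:1 6:1 7:2 8:2 9:2

2


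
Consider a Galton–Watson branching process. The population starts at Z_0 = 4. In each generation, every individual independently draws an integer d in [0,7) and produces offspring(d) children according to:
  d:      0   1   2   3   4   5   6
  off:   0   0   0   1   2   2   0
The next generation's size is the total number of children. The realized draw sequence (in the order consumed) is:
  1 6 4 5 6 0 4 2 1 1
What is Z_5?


0

gen 0: Z_0=4, draws=[1, 6, 4, 5], offspring=[0, 0, 2, 2], Z_1=4
gen 1: Z_1=4, draws=[6, 0, 4, 2], offspring=[0, 0, 2, 0], Z_2=2
gen 2: Z_2=2, draws=[1, 1], offspring=[0, 0], Z_3=0
gen 3: Z_3=0, draws=[], offspring=[], Z_4=0
gen 4: Z_4=0, draws=[], offspring=[], Z_5=0


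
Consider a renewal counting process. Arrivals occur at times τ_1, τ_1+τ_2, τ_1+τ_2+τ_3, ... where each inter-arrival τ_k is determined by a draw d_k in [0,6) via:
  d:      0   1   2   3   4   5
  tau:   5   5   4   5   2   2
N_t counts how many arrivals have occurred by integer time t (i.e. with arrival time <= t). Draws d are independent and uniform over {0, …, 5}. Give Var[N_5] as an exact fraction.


8/81

Inter-arrival values over d=0..5: [5, 5, 4, 5, 2, 2]
Each d has probability 1/6, so the pmf of τ is: f(2) = 1/3, f(4) = 1/6, f(5) = 1/2
Let p_n(j) = P(N_n = j), with p_0 = [1]. Condition on τ_1: p_n(0) = P(τ > n), and for j >= 1, p_n(j) = Σ_{k<=n} f(k)·p_{n−k}(j−1)
p_1 = [1]  (j = 0)
p_2 = [2/3, 1/3]  (j = 0..1)
p_3 = [2/3, 1/3]  (j = 0..1)
p_4 = [1/2, 7/18, 1/9]  (j = 0..2)
p_5 = [0, 8/9, 1/9]  (j = 0..2)
E[N_5] = Σ j·p_5(j) = 10/9;  E[N_5²] = Σ j²·p_5(j) = 4/3
Var[N_5] = 4/3 − (10/9)² = 8/81


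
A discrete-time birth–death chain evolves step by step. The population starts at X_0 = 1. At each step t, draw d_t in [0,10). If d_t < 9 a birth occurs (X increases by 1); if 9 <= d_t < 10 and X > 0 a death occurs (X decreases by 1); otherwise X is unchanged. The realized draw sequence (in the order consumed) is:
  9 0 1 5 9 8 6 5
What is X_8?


t=0: X=1, d=9 → death, X_1=0
t=1: X=0, d=0 → birth, X_2=1
t=2: X=1, d=1 → birth, X_3=2
t=3: X=2, d=5 → birth, X_4=3
t=4: X=3, d=9 → death, X_5=2
t=5: X=2, d=8 → birth, X_6=3
t=6: X=3, d=6 → birth, X_7=4
t=7: X=4, d=5 → birth, X_8=5

5


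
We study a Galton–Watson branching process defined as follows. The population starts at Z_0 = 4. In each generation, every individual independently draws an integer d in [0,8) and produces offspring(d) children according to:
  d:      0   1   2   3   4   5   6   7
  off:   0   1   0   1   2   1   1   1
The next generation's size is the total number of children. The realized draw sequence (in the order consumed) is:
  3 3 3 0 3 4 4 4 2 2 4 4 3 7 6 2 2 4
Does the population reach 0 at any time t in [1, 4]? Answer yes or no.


no

gen 0: Z_0=4, draws=[3, 3, 3, 0], offspring=[1, 1, 1, 0], Z_1=3
gen 1: Z_1=3, draws=[3, 4, 4], offspring=[1, 2, 2], Z_2=5
gen 2: Z_2=5, draws=[4, 2, 2, 4, 4], offspring=[2, 0, 0, 2, 2], Z_3=6
gen 3: Z_3=6, draws=[3, 7, 6, 2, 2, 4], offspring=[1, 1, 1, 0, 0, 2], Z_4=5


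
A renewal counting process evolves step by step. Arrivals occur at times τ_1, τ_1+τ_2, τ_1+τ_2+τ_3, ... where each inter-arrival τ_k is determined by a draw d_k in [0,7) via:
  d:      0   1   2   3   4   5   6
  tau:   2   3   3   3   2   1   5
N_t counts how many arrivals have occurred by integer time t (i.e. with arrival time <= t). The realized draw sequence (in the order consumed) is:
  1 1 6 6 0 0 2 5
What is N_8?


2

draw d_1=1: τ_1=3, arrival time A_1=3
draw d_2=1: τ_2=3, arrival time A_2=6
draw d_3=6: τ_3=5, arrival time A_3=11
draw d_4=6: τ_4=5, arrival time A_4=16
draw d_5=0: τ_5=2, arrival time A_5=18
draw d_6=0: τ_6=2, arrival time A_6=20
draw d_7=2: τ_7=3, arrival time A_7=23
draw d_8=5: τ_8=1, arrival time A_8=24
N_t over t=0..8: 0:0 1:0 2:0 3:1 4:1 5:1 6:2 7:2 8:2


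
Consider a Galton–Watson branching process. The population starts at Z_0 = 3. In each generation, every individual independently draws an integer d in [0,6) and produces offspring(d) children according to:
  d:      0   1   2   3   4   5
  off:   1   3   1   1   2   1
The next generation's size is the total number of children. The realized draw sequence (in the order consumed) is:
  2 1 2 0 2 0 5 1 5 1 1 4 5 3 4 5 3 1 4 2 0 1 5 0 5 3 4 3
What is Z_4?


gen 0: Z_0=3, draws=[2, 1, 2], offspring=[1, 3, 1], Z_1=5
gen 1: Z_1=5, draws=[0, 2, 0, 5, 1], offspring=[1, 1, 1, 1, 3], Z_2=7
gen 2: Z_2=7, draws=[5, 1, 1, 4, 5, 3, 4], offspring=[1, 3, 3, 2, 1, 1, 2], Z_3=13
gen 3: Z_3=13, draws=[5, 3, 1, 4, 2, 0, 1, 5, 0, 5, 3, 4, 3], offspring=[1, 1, 3, 2, 1, 1, 3, 1, 1, 1, 1, 2, 1], Z_4=19

19


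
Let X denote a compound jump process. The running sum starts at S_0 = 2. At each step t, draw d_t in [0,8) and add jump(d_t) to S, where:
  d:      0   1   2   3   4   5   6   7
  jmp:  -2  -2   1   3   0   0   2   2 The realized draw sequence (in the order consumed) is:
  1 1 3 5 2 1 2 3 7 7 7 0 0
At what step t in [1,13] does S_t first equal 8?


t=0: S=2, d=1, jump=-2, S_1=0
t=1: S=0, d=1, jump=-2, S_2=-2
t=2: S=-2, d=3, jump=3, S_3=1
t=3: S=1, d=5, jump=0, S_4=1
t=4: S=1, d=2, jump=1, S_5=2
t=5: S=2, d=1, jump=-2, S_6=0
t=6: S=0, d=2, jump=1, S_7=1
t=7: S=1, d=3, jump=3, S_8=4
t=8: S=4, d=7, jump=2, S_9=6
t=9: S=6, d=7, jump=2, S_10=8
t=10: S=8, d=7, jump=2, S_11=10
t=11: S=10, d=0, jump=-2, S_12=8
t=12: S=8, d=0, jump=-2, S_13=6

10


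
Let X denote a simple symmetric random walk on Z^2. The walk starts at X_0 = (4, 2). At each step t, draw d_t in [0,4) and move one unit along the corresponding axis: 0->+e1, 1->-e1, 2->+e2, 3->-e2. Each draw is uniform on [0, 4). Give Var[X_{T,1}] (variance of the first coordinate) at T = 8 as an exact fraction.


Outcome values over d=0..3: [1, -1, 0, 0]
Σy = 0, Σy² = 2, M = 4
μ = 0/4 = 0,  σ² = 2/4 − (0)² = 1/2
Independent increments: Var[X_8] = 8·σ² = 8·(1/2) = 4

4


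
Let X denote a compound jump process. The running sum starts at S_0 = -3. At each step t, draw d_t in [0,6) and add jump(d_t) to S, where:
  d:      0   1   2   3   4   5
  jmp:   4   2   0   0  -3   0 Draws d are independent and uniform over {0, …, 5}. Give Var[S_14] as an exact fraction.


Outcome values over d=0..5: [4, 2, 0, 0, -3, 0]
Σy = 3, Σy² = 29, M = 6
μ = 3/6 = 1/2,  σ² = 29/6 − (1/2)² = 55/12
Independent increments: Var[S_14] = 14·σ² = 14·(55/12) = 385/6

385/6


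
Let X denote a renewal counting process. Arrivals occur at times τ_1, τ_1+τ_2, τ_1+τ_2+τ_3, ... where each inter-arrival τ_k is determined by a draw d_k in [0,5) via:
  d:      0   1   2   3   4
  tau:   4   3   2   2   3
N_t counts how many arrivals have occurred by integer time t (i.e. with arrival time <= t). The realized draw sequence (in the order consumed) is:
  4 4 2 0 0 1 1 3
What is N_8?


draw d_1=4: τ_1=3, arrival time A_1=3
draw d_2=4: τ_2=3, arrival time A_2=6
draw d_3=2: τ_3=2, arrival time A_3=8
draw d_4=0: τ_4=4, arrival time A_4=12
draw d_5=0: τ_5=4, arrival time A_5=16
draw d_6=1: τ_6=3, arrival time A_6=19
draw d_7=1: τ_7=3, arrival time A_7=22
draw d_8=3: τ_8=2, arrival time A_8=24
N_t over t=0..8: 0:0 1:0 2:0 3:1 4:1 5:1 6:2 7:2 8:3

3


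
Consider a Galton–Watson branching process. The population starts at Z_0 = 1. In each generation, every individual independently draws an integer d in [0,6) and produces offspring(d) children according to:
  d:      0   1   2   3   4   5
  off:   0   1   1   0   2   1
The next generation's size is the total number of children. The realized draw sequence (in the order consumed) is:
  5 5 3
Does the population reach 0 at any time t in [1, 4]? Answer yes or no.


gen 0: Z_0=1, draws=[5], offspring=[1], Z_1=1
gen 1: Z_1=1, draws=[5], offspring=[1], Z_2=1
gen 2: Z_2=1, draws=[3], offspring=[0], Z_3=0
gen 3: Z_3=0, draws=[], offspring=[], Z_4=0

yes


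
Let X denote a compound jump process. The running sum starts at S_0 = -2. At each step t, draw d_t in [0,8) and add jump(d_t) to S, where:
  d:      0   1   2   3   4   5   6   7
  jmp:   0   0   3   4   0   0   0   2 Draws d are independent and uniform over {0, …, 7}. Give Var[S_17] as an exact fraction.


Outcome values over d=0..7: [0, 0, 3, 4, 0, 0, 0, 2]
Σy = 9, Σy² = 29, M = 8
μ = 9/8 = 9/8,  σ² = 29/8 − (9/8)² = 151/64
Independent increments: Var[S_17] = 17·σ² = 17·(151/64) = 2567/64

2567/64


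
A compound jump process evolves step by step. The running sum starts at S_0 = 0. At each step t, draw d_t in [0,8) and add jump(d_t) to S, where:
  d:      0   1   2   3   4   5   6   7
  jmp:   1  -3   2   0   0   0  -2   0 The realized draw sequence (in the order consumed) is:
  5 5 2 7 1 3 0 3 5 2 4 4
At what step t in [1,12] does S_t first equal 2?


t=0: S=0, d=5, jump=0, S_1=0
t=1: S=0, d=5, jump=0, S_2=0
t=2: S=0, d=2, jump=2, S_3=2
t=3: S=2, d=7, jump=0, S_4=2
t=4: S=2, d=1, jump=-3, S_5=-1
t=5: S=-1, d=3, jump=0, S_6=-1
t=6: S=-1, d=0, jump=1, S_7=0
t=7: S=0, d=3, jump=0, S_8=0
t=8: S=0, d=5, jump=0, S_9=0
t=9: S=0, d=2, jump=2, S_10=2
t=10: S=2, d=4, jump=0, S_11=2
t=11: S=2, d=4, jump=0, S_12=2

3


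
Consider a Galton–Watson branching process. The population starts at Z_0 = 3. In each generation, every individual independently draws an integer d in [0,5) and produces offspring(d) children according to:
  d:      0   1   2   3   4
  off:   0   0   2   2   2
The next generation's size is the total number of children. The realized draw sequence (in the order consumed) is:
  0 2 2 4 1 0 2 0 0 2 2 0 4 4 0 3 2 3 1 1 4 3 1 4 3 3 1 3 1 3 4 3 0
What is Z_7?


10

gen 0: Z_0=3, draws=[0, 2, 2], offspring=[0, 2, 2], Z_1=4
gen 1: Z_1=4, draws=[4, 1, 0, 2], offspring=[2, 0, 0, 2], Z_2=4
gen 2: Z_2=4, draws=[0, 0, 2, 2], offspring=[0, 0, 2, 2], Z_3=4
gen 3: Z_3=4, draws=[0, 4, 4, 0], offspring=[0, 2, 2, 0], Z_4=4
gen 4: Z_4=4, draws=[3, 2, 3, 1], offspring=[2, 2, 2, 0], Z_5=6
gen 5: Z_5=6, draws=[1, 4, 3, 1, 4, 3], offspring=[0, 2, 2, 0, 2, 2], Z_6=8
gen 6: Z_6=8, draws=[3, 1, 3, 1, 3, 4, 3, 0], offspring=[2, 0, 2, 0, 2, 2, 2, 0], Z_7=10


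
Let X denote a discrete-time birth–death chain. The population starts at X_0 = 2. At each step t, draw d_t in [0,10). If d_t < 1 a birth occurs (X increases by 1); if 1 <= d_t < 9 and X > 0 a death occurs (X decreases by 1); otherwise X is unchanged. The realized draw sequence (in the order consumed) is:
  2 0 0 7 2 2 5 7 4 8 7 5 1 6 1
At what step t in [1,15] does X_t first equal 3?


3

t=0: X=2, d=2 → death, X_1=1
t=1: X=1, d=0 → birth, X_2=2
t=2: X=2, d=0 → birth, X_3=3
t=3: X=3, d=7 → death, X_4=2
t=4: X=2, d=2 → death, X_5=1
t=5: X=1, d=2 → death, X_6=0
t=6: X=0, d=5 → hold, X_7=0
t=7: X=0, d=7 → hold, X_8=0
t=8: X=0, d=4 → hold, X_9=0
t=9: X=0, d=8 → hold, X_10=0
t=10: X=0, d=7 → hold, X_11=0
t=11: X=0, d=5 → hold, X_12=0
t=12: X=0, d=1 → hold, X_13=0
t=13: X=0, d=6 → hold, X_14=0
t=14: X=0, d=1 → hold, X_15=0


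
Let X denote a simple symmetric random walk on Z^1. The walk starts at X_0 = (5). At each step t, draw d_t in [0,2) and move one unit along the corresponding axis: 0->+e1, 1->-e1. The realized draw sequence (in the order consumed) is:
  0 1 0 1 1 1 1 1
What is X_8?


(1)

t=0: X=(5), d=0 → +e1, X_1=(6)
t=1: X=(6), d=1 → -e1, X_2=(5)
t=2: X=(5), d=0 → +e1, X_3=(6)
t=3: X=(6), d=1 → -e1, X_4=(5)
t=4: X=(5), d=1 → -e1, X_5=(4)
t=5: X=(4), d=1 → -e1, X_6=(3)
t=6: X=(3), d=1 → -e1, X_7=(2)
t=7: X=(2), d=1 → -e1, X_8=(1)


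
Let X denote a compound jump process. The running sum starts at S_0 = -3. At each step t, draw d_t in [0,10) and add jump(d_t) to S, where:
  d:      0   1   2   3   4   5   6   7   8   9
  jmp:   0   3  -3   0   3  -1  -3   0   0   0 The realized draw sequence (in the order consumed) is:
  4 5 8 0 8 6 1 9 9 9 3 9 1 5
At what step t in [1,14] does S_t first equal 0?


t=0: S=-3, d=4, jump=3, S_1=0
t=1: S=0, d=5, jump=-1, S_2=-1
t=2: S=-1, d=8, jump=0, S_3=-1
t=3: S=-1, d=0, jump=0, S_4=-1
t=4: S=-1, d=8, jump=0, S_5=-1
t=5: S=-1, d=6, jump=-3, S_6=-4
t=6: S=-4, d=1, jump=3, S_7=-1
t=7: S=-1, d=9, jump=0, S_8=-1
t=8: S=-1, d=9, jump=0, S_9=-1
t=9: S=-1, d=9, jump=0, S_10=-1
t=10: S=-1, d=3, jump=0, S_11=-1
t=11: S=-1, d=9, jump=0, S_12=-1
t=12: S=-1, d=1, jump=3, S_13=2
t=13: S=2, d=5, jump=-1, S_14=1

1


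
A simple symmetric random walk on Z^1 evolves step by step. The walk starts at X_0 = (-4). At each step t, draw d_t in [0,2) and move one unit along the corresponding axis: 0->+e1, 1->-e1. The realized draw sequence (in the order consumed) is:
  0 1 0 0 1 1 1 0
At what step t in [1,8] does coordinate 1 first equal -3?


1

t=0: X=(-4), d=0 → +e1, X_1=(-3)
t=1: X=(-3), d=1 → -e1, X_2=(-4)
t=2: X=(-4), d=0 → +e1, X_3=(-3)
t=3: X=(-3), d=0 → +e1, X_4=(-2)
t=4: X=(-2), d=1 → -e1, X_5=(-3)
t=5: X=(-3), d=1 → -e1, X_6=(-4)
t=6: X=(-4), d=1 → -e1, X_7=(-5)
t=7: X=(-5), d=0 → +e1, X_8=(-4)


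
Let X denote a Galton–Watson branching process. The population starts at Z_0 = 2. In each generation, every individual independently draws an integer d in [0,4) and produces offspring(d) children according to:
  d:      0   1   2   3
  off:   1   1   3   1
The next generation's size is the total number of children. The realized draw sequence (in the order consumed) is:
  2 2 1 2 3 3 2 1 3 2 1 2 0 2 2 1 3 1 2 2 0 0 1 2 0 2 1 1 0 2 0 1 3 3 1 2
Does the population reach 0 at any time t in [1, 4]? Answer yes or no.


gen 0: Z_0=2, draws=[2, 2], offspring=[3, 3], Z_1=6
gen 1: Z_1=6, draws=[1, 2, 3, 3, 2, 1], offspring=[1, 3, 1, 1, 3, 1], Z_2=10
gen 2: Z_2=10, draws=[3, 2, 1, 2, 0, 2, 2, 1, 3, 1], offspring=[1, 3, 1, 3, 1, 3, 3, 1, 1, 1], Z_3=18
gen 3: Z_3=18, draws=[2, 2, 0, 0, 1, 2, 0, 2, 1, 1, 0, 2, 0, 1, 3, 3, 1, 2], offspring=[3, 3, 1, 1, 1, 3, 1, 3, 1, 1, 1, 3, 1, 1, 1, 1, 1, 3], Z_4=30

no


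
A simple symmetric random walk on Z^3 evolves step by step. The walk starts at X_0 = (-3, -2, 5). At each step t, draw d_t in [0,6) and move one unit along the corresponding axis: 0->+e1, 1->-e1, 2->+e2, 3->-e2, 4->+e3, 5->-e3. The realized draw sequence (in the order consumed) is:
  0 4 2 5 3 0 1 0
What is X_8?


(-1, -2, 5)

t=0: X=(-3, -2, 5), d=0 → +e1, X_1=(-2, -2, 5)
t=1: X=(-2, -2, 5), d=4 → +e3, X_2=(-2, -2, 6)
t=2: X=(-2, -2, 6), d=2 → +e2, X_3=(-2, -1, 6)
t=3: X=(-2, -1, 6), d=5 → -e3, X_4=(-2, -1, 5)
t=4: X=(-2, -1, 5), d=3 → -e2, X_5=(-2, -2, 5)
t=5: X=(-2, -2, 5), d=0 → +e1, X_6=(-1, -2, 5)
t=6: X=(-1, -2, 5), d=1 → -e1, X_7=(-2, -2, 5)
t=7: X=(-2, -2, 5), d=0 → +e1, X_8=(-1, -2, 5)


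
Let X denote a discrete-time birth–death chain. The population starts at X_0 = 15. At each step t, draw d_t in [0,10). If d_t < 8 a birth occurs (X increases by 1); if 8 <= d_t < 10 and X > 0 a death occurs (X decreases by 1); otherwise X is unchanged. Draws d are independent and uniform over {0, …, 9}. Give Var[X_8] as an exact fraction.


128/25

X can drop by at most 1 per step and X_0 = 15 > T = 8, so X_t >= 15 − t >= 7 > 0 for every t <= 8: the floor at 0 (the 'and X > 0' condition) never binds. Hence X_8 = X_0 + Σ_{t<8} Y_t with i.i.d. increments Y_t = y(d_t) ∈ {+1, −1, 0}.
Outcome values over d=0..9: [1, 1, 1, 1, 1, 1, 1, 1, -1, -1]
Σy = 6, Σy² = 10, M = 10
μ = 6/10 = 3/5,  σ² = 10/10 − (3/5)² = 16/25
Independent increments: Var[X_8] = 8·σ² = 8·(16/25) = 128/25


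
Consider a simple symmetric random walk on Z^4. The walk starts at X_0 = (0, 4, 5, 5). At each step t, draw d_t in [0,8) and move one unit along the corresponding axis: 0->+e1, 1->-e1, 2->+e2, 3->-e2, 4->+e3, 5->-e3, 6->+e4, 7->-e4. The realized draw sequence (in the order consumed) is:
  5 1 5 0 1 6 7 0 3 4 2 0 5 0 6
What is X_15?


t=0: X=(0, 4, 5, 5), d=5 → -e3, X_1=(0, 4, 4, 5)
t=1: X=(0, 4, 4, 5), d=1 → -e1, X_2=(-1, 4, 4, 5)
t=2: X=(-1, 4, 4, 5), d=5 → -e3, X_3=(-1, 4, 3, 5)
t=3: X=(-1, 4, 3, 5), d=0 → +e1, X_4=(0, 4, 3, 5)
t=4: X=(0, 4, 3, 5), d=1 → -e1, X_5=(-1, 4, 3, 5)
t=5: X=(-1, 4, 3, 5), d=6 → +e4, X_6=(-1, 4, 3, 6)
t=6: X=(-1, 4, 3, 6), d=7 → -e4, X_7=(-1, 4, 3, 5)
t=7: X=(-1, 4, 3, 5), d=0 → +e1, X_8=(0, 4, 3, 5)
t=8: X=(0, 4, 3, 5), d=3 → -e2, X_9=(0, 3, 3, 5)
t=9: X=(0, 3, 3, 5), d=4 → +e3, X_10=(0, 3, 4, 5)
t=10: X=(0, 3, 4, 5), d=2 → +e2, X_11=(0, 4, 4, 5)
t=11: X=(0, 4, 4, 5), d=0 → +e1, X_12=(1, 4, 4, 5)
t=12: X=(1, 4, 4, 5), d=5 → -e3, X_13=(1, 4, 3, 5)
t=13: X=(1, 4, 3, 5), d=0 → +e1, X_14=(2, 4, 3, 5)
t=14: X=(2, 4, 3, 5), d=6 → +e4, X_15=(2, 4, 3, 6)

(2, 4, 3, 6)


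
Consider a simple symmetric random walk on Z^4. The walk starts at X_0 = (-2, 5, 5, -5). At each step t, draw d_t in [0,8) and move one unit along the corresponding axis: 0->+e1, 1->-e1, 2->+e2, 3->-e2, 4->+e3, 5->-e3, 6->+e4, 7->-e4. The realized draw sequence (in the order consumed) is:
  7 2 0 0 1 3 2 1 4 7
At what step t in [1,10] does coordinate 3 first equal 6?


9

t=0: X=(-2, 5, 5, -5), d=7 → -e4, X_1=(-2, 5, 5, -6)
t=1: X=(-2, 5, 5, -6), d=2 → +e2, X_2=(-2, 6, 5, -6)
t=2: X=(-2, 6, 5, -6), d=0 → +e1, X_3=(-1, 6, 5, -6)
t=3: X=(-1, 6, 5, -6), d=0 → +e1, X_4=(0, 6, 5, -6)
t=4: X=(0, 6, 5, -6), d=1 → -e1, X_5=(-1, 6, 5, -6)
t=5: X=(-1, 6, 5, -6), d=3 → -e2, X_6=(-1, 5, 5, -6)
t=6: X=(-1, 5, 5, -6), d=2 → +e2, X_7=(-1, 6, 5, -6)
t=7: X=(-1, 6, 5, -6), d=1 → -e1, X_8=(-2, 6, 5, -6)
t=8: X=(-2, 6, 5, -6), d=4 → +e3, X_9=(-2, 6, 6, -6)
t=9: X=(-2, 6, 6, -6), d=7 → -e4, X_10=(-2, 6, 6, -7)


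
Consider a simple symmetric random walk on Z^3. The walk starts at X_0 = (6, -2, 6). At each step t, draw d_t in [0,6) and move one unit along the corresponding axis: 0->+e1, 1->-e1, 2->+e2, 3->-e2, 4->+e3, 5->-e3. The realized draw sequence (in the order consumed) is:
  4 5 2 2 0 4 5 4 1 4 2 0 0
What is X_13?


t=0: X=(6, -2, 6), d=4 → +e3, X_1=(6, -2, 7)
t=1: X=(6, -2, 7), d=5 → -e3, X_2=(6, -2, 6)
t=2: X=(6, -2, 6), d=2 → +e2, X_3=(6, -1, 6)
t=3: X=(6, -1, 6), d=2 → +e2, X_4=(6, 0, 6)
t=4: X=(6, 0, 6), d=0 → +e1, X_5=(7, 0, 6)
t=5: X=(7, 0, 6), d=4 → +e3, X_6=(7, 0, 7)
t=6: X=(7, 0, 7), d=5 → -e3, X_7=(7, 0, 6)
t=7: X=(7, 0, 6), d=4 → +e3, X_8=(7, 0, 7)
t=8: X=(7, 0, 7), d=1 → -e1, X_9=(6, 0, 7)
t=9: X=(6, 0, 7), d=4 → +e3, X_10=(6, 0, 8)
t=10: X=(6, 0, 8), d=2 → +e2, X_11=(6, 1, 8)
t=11: X=(6, 1, 8), d=0 → +e1, X_12=(7, 1, 8)
t=12: X=(7, 1, 8), d=0 → +e1, X_13=(8, 1, 8)

(8, 1, 8)


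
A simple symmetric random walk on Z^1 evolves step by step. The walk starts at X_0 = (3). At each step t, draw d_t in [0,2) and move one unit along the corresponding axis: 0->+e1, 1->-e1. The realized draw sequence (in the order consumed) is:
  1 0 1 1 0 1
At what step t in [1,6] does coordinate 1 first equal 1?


4

t=0: X=(3), d=1 → -e1, X_1=(2)
t=1: X=(2), d=0 → +e1, X_2=(3)
t=2: X=(3), d=1 → -e1, X_3=(2)
t=3: X=(2), d=1 → -e1, X_4=(1)
t=4: X=(1), d=0 → +e1, X_5=(2)
t=5: X=(2), d=1 → -e1, X_6=(1)


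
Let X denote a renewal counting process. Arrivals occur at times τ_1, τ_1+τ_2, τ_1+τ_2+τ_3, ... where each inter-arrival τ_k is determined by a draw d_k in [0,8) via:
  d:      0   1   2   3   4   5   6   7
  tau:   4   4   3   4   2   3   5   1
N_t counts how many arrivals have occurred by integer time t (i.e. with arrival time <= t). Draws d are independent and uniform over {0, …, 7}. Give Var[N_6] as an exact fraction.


27806927135/68719476736

Inter-arrival values over d=0..7: [4, 4, 3, 4, 2, 3, 5, 1]
Each d has probability 1/8, so the pmf of τ is: f(1) = 1/8, f(2) = 1/8, f(3) = 1/4, f(4) = 3/8, f(5) = 1/8
Let p_n(j) = P(N_n = j), with p_0 = [1]. Condition on τ_1: p_n(0) = P(τ > n), and for j >= 1, p_n(j) = Σ_{k<=n} f(k)·p_{n−k}(j−1)
p_1 = [7/8, 1/8]  (j = 0..1)
p_2 = [3/4, 15/64, 1/64]  (j = 0..2)
p_3 = [1/2, 29/64, 23/512, 1/512]  (j = 0..3)
p_4 = [1/8, 3/4, 15/128, 31/4096, 1/4096]  (j = 0..4)
p_5 = [0, 23/32, 131/512, 99/4096, 39/32768, 1/32768]  (j = 0..5)
p_6 = [0, 17/32, 205/512, 261/4096, 73/16384, 47/262144, 1/262144]  (j = 0..6)
E[N_6] = Σ j·p_6(j) = 404209/262144;  E[N_6²] = Σ j²·p_6(j) = 729339/262144
Var[N_6] = 729339/262144 − (404209/262144)² = 27806927135/68719476736


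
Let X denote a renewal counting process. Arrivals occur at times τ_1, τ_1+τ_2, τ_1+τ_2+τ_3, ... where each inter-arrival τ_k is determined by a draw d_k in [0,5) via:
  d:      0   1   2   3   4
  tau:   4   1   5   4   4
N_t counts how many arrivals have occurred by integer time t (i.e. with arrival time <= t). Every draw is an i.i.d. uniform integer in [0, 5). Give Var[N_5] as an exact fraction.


2247914/9765625

Inter-arrival values over d=0..4: [4, 1, 5, 4, 4]
Each d has probability 1/5, so the pmf of τ is: f(1) = 1/5, f(4) = 3/5, f(5) = 1/5
Let p_n(j) = P(N_n = j), with p_0 = [1]. Condition on τ_1: p_n(0) = P(τ > n), and for j >= 1, p_n(j) = Σ_{k<=n} f(k)·p_{n−k}(j−1)
p_1 = [4/5, 1/5]  (j = 0..1)
p_2 = [4/5, 4/25, 1/25]  (j = 0..2)
p_3 = [4/5, 4/25, 4/125, 1/125]  (j = 0..3)
p_4 = [1/5, 19/25, 4/125, 4/625, 1/625]  (j = 0..4)
p_5 = [0, 18/25, 34/125, 4/625, 4/3125, 1/3125]  (j = 0..5)
E[N_5] = Σ j·p_5(j) = 4031/3125;  E[N_5²] = Σ j²·p_5(j) = 5919/3125
Var[N_5] = 5919/3125 − (4031/3125)² = 2247914/9765625


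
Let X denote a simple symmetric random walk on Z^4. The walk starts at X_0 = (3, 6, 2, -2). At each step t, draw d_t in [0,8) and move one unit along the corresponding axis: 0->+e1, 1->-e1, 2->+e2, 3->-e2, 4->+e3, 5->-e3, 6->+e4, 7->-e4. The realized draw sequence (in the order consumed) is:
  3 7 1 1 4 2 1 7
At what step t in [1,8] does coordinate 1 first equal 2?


t=0: X=(3, 6, 2, -2), d=3 → -e2, X_1=(3, 5, 2, -2)
t=1: X=(3, 5, 2, -2), d=7 → -e4, X_2=(3, 5, 2, -3)
t=2: X=(3, 5, 2, -3), d=1 → -e1, X_3=(2, 5, 2, -3)
t=3: X=(2, 5, 2, -3), d=1 → -e1, X_4=(1, 5, 2, -3)
t=4: X=(1, 5, 2, -3), d=4 → +e3, X_5=(1, 5, 3, -3)
t=5: X=(1, 5, 3, -3), d=2 → +e2, X_6=(1, 6, 3, -3)
t=6: X=(1, 6, 3, -3), d=1 → -e1, X_7=(0, 6, 3, -3)
t=7: X=(0, 6, 3, -3), d=7 → -e4, X_8=(0, 6, 3, -4)

3


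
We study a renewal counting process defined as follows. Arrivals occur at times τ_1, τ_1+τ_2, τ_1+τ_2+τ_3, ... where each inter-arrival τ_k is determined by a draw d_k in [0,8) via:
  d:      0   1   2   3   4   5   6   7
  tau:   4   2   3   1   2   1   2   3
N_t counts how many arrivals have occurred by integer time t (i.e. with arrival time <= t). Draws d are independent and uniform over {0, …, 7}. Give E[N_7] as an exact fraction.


Inter-arrival values over d=0..7: [4, 2, 3, 1, 2, 1, 2, 3]
Each d has probability 1/8, so the pmf of τ is: f(1) = 1/4, f(2) = 3/8, f(3) = 1/4, f(4) = 1/8
Renewal equation for m(n) = E[N_n]: condition on τ_1 = k (if k <= n, one arrival plus a fresh copy on the remaining n−k steps): m(n) = F(n) + Σ_{k<=n} f(k)·m(n−k), where F(n) = P(τ <= n) and m(0) = 0
m(1) = F(1) = 1/4
m(2) = F(2) + f(1)·m(1) = 5/8 + 1/4·1/4 = 11/16
m(3) = F(3) + f(1)·m(2) + f(2)·m(1) = 7/8 + 1/4·11/16 + 3/8·1/4 = 73/64
m(4) = F(4) + f(1)·m(3) + f(2)·m(2) + f(3)·m(1) = 1 + 1/4·73/64 + 3/8·11/16 + 1/4·1/4 = 411/256
m(5) = F(5) + f(1)·m(4) + f(2)·m(3) + f(3)·m(2) + f(4)·m(1) = 1 + 1/4·411/256 + 3/8·73/64 + 1/4·11/16 + 1/8·1/4 = 2081/1024
m(6) = F(6) + f(1)·m(5) + f(2)·m(4) + f(3)·m(3) + f(4)·m(2) = 1 + 1/4·2081/1024 + 3/8·411/256 + 1/4·73/64 + 1/8·11/16 = 10163/4096
m(7) = F(7) + f(1)·m(6) + f(2)·m(5) + f(3)·m(4) + f(4)·m(3) = 1 + 1/4·10163/4096 + 3/8·2081/1024 + 1/4·411/256 + 1/8·73/64 = 47945/16384
E[N_7] = m(7) = 47945/16384

47945/16384


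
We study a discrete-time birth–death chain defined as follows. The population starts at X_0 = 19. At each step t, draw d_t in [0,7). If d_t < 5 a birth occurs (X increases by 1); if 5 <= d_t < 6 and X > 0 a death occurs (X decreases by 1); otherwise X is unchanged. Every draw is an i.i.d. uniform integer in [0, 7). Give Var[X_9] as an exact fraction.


234/49

X can drop by at most 1 per step and X_0 = 19 > T = 9, so X_t >= 19 − t >= 10 > 0 for every t <= 9: the floor at 0 (the 'and X > 0' condition) never binds. Hence X_9 = X_0 + Σ_{t<9} Y_t with i.i.d. increments Y_t = y(d_t) ∈ {+1, −1, 0}.
Outcome values over d=0..6: [1, 1, 1, 1, 1, -1, 0]
Σy = 4, Σy² = 6, M = 7
μ = 4/7 = 4/7,  σ² = 6/7 − (4/7)² = 26/49
Independent increments: Var[X_9] = 9·σ² = 9·(26/49) = 234/49


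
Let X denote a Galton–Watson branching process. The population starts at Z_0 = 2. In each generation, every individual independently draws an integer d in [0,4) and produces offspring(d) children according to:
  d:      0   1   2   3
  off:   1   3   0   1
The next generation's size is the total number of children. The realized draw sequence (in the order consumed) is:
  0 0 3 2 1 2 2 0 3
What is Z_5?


1

gen 0: Z_0=2, draws=[0, 0], offspring=[1, 1], Z_1=2
gen 1: Z_1=2, draws=[3, 2], offspring=[1, 0], Z_2=1
gen 2: Z_2=1, draws=[1], offspring=[3], Z_3=3
gen 3: Z_3=3, draws=[2, 2, 0], offspring=[0, 0, 1], Z_4=1
gen 4: Z_4=1, draws=[3], offspring=[1], Z_5=1


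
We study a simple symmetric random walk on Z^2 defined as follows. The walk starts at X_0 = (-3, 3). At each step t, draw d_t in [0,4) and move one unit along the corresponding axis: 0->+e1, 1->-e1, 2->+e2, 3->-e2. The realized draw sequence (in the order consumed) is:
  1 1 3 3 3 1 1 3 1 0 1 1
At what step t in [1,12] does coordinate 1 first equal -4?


1

t=0: X=(-3, 3), d=1 → -e1, X_1=(-4, 3)
t=1: X=(-4, 3), d=1 → -e1, X_2=(-5, 3)
t=2: X=(-5, 3), d=3 → -e2, X_3=(-5, 2)
t=3: X=(-5, 2), d=3 → -e2, X_4=(-5, 1)
t=4: X=(-5, 1), d=3 → -e2, X_5=(-5, 0)
t=5: X=(-5, 0), d=1 → -e1, X_6=(-6, 0)
t=6: X=(-6, 0), d=1 → -e1, X_7=(-7, 0)
t=7: X=(-7, 0), d=3 → -e2, X_8=(-7, -1)
t=8: X=(-7, -1), d=1 → -e1, X_9=(-8, -1)
t=9: X=(-8, -1), d=0 → +e1, X_10=(-7, -1)
t=10: X=(-7, -1), d=1 → -e1, X_11=(-8, -1)
t=11: X=(-8, -1), d=1 → -e1, X_12=(-9, -1)


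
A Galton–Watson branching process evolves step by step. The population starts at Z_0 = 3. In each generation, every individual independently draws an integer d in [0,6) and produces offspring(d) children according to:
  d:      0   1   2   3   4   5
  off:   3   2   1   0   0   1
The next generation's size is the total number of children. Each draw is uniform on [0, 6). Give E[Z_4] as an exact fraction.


2401/432

Outcome values over d=0..5: [3, 2, 1, 0, 0, 1]
Σy = 7, Σy² = 15, M = 6
μ = 7/6 = 7/6,  σ² = 15/6 − (7/6)² = 41/36
E[Z_0] = 3
E[Z_1] = 7/6·E[Z_0] = 7/2
E[Z_2] = 7/6·E[Z_1] = 49/12
E[Z_3] = 7/6·E[Z_2] = 343/72
E[Z_4] = 7/6·E[Z_3] = 2401/432


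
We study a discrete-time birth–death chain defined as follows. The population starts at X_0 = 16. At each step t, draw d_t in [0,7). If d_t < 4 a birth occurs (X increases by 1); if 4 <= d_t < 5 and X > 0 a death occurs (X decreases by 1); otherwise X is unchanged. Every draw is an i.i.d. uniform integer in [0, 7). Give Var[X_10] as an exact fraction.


260/49

X can drop by at most 1 per step and X_0 = 16 > T = 10, so X_t >= 16 − t >= 6 > 0 for every t <= 10: the floor at 0 (the 'and X > 0' condition) never binds. Hence X_10 = X_0 + Σ_{t<10} Y_t with i.i.d. increments Y_t = y(d_t) ∈ {+1, −1, 0}.
Outcome values over d=0..6: [1, 1, 1, 1, -1, 0, 0]
Σy = 3, Σy² = 5, M = 7
μ = 3/7 = 3/7,  σ² = 5/7 − (3/7)² = 26/49
Independent increments: Var[X_10] = 10·σ² = 10·(26/49) = 260/49


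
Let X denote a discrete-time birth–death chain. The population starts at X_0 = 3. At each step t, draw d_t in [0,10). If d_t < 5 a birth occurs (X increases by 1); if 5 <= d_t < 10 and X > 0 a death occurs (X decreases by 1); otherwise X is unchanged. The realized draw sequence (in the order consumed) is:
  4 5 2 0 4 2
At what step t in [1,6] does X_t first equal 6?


t=0: X=3, d=4 → birth, X_1=4
t=1: X=4, d=5 → death, X_2=3
t=2: X=3, d=2 → birth, X_3=4
t=3: X=4, d=0 → birth, X_4=5
t=4: X=5, d=4 → birth, X_5=6
t=5: X=6, d=2 → birth, X_6=7

5


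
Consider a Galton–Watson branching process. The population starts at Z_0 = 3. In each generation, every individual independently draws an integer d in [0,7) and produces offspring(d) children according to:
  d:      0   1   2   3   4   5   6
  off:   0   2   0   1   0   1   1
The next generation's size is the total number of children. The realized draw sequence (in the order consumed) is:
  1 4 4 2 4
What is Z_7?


gen 0: Z_0=3, draws=[1, 4, 4], offspring=[2, 0, 0], Z_1=2
gen 1: Z_1=2, draws=[2, 4], offspring=[0, 0], Z_2=0
gen 2: Z_2=0, draws=[], offspring=[], Z_3=0
gen 3: Z_3=0, draws=[], offspring=[], Z_4=0
gen 4: Z_4=0, draws=[], offspring=[], Z_5=0
gen 5: Z_5=0, draws=[], offspring=[], Z_6=0
gen 6: Z_6=0, draws=[], offspring=[], Z_7=0

0


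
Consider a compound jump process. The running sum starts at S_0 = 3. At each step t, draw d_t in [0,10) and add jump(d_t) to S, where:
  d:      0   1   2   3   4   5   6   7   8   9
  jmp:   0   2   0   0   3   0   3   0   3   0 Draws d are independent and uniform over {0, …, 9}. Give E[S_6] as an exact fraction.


Outcome values over d=0..9: [0, 2, 0, 0, 3, 0, 3, 0, 3, 0]
Σy = 11, Σy² = 31, M = 10
μ = 11/10 = 11/10,  σ² = 31/10 − (11/10)² = 189/100
E[S_6] = 3 + 6·(11/10) = 48/5

48/5


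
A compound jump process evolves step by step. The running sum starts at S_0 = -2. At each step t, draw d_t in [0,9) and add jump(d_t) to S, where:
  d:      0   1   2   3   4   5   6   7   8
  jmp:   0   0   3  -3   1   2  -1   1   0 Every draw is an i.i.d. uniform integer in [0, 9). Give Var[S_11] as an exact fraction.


Outcome values over d=0..8: [0, 0, 3, -3, 1, 2, -1, 1, 0]
Σy = 3, Σy² = 25, M = 9
μ = 3/9 = 1/3,  σ² = 25/9 − (1/3)² = 8/3
Independent increments: Var[S_11] = 11·σ² = 11·(8/3) = 88/3

88/3


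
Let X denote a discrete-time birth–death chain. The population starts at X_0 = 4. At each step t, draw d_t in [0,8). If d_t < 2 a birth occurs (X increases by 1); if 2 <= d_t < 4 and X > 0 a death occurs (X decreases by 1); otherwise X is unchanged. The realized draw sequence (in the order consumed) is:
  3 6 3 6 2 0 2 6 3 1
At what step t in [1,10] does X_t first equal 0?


t=0: X=4, d=3 → death, X_1=3
t=1: X=3, d=6 → hold, X_2=3
t=2: X=3, d=3 → death, X_3=2
t=3: X=2, d=6 → hold, X_4=2
t=4: X=2, d=2 → death, X_5=1
t=5: X=1, d=0 → birth, X_6=2
t=6: X=2, d=2 → death, X_7=1
t=7: X=1, d=6 → hold, X_8=1
t=8: X=1, d=3 → death, X_9=0
t=9: X=0, d=1 → birth, X_10=1

9


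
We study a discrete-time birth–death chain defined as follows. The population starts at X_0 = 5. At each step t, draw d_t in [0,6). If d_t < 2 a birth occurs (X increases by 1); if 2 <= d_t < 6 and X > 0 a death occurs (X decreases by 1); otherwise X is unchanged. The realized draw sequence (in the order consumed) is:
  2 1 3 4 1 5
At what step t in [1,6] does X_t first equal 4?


t=0: X=5, d=2 → death, X_1=4
t=1: X=4, d=1 → birth, X_2=5
t=2: X=5, d=3 → death, X_3=4
t=3: X=4, d=4 → death, X_4=3
t=4: X=3, d=1 → birth, X_5=4
t=5: X=4, d=5 → death, X_6=3

1


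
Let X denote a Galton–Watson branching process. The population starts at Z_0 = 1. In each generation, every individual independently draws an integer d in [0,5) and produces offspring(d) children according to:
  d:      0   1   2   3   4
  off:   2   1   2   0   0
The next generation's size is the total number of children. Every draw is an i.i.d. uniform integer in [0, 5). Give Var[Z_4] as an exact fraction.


16/5

Outcome values over d=0..4: [2, 1, 2, 0, 0]
Σy = 5, Σy² = 9, M = 5
μ = 5/5 = 1,  σ² = 9/5 − (1)² = 4/5
V_0 = 0, E_0 = 1
V_1 = 4/5·E_0 + (1)²·V_0 = 4/5;  E_1 = 1
V_2 = 4/5·E_1 + (1)²·V_1 = 8/5;  E_2 = 1
V_3 = 4/5·E_2 + (1)²·V_2 = 12/5;  E_3 = 1
V_4 = 4/5·E_3 + (1)²·V_3 = 16/5;  E_4 = 1
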